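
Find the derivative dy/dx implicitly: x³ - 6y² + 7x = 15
Differentiate the relation implicitly: treat y = y(x) and apply the chain rule, so every y-derivative picks up a y' = dy/dx factor.

With everything moved to the left-hand side, differentiate term by term:
  d/dx[x^3] = 3x^2
  d/dx[7x] = 7
  d/dx[-6y^2] = -12y·y'
  d/dx[-15] = 0

Separating the contributions that come from x directly and those that come through y:
  without y':      3x^2 + 7
  multiplying y':  -12y

so (3x^2 + 7) + (-12y)·y' = 0, and therefore
  dy/dx = -(3x^2 + 7)/(-12y) = (3x^2 + 7)/(12y)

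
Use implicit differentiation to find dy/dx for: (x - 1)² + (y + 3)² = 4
Take d/dx of both sides. Since y is implicitly a function of x, the chain rule attaches a y' = dy/dx factor whenever we differentiate through y.

Set F(x, y) = (left side) − (right side), so the curve is F = 0. Differentiating each term of F:
  d/dx[(x - 1)^2] = 2x - 2
  d/dx[(y + 3)^2] = 2·y'(y + 3)
  d/dx[-4] = 0

Collecting, the y'-free part is the partial derivative in x and the y' coefficient is the partial derivative in y:
  ∂F/∂x = 2x - 2
  ∂F/∂y = 2y + 6

so d/dx[F(x, y(x))] = ∂F/∂x + (∂F/∂y)·y' = 0. Rearranging,
  dy/dx = -(∂F/∂x)/(∂F/∂y) = -(2x - 2)/(2y + 6) = (1 - x)/(y + 3)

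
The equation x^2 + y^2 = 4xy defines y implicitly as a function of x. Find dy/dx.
Apply d/dx to both sides, remembering that y depends on x. Each occurrence of y therefore brings in a y' = dy/dx via the chain rule.

With F(x, y) equal to the left-hand side minus the right, differentiate F term by term:
  d/dx[x^2] = 2x
  d/dx[-4xy] = -4x·y' - 4y
  d/dx[y^2] = 2y·y'
Adding these up, d/dx[F] = 0 becomes
  (2x - 4y) + (-4x + 2y)·y' = 0,
so isolating y',
  dy/dx = -(2x - 4y)/(-4x + 2y) = (x - 2y)/(2x - y)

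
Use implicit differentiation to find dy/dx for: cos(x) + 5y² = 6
Apply d/dx to both sides, remembering that y depends on x. Each occurrence of y therefore brings in a y' = dy/dx via the chain rule.

With F(x, y) equal to the left-hand side minus the right, differentiate F term by term:
  d/dx[5y^2] = 10y·y'
  d/dx[cos(x)] = -sin(x)
  d/dx[-6] = 0
Adding these up, d/dx[F] = 0 becomes
  (-sin(x)) + (10y)·y' = 0,
so isolating y',
  dy/dx = -(-sin(x))/(10y) = sin(x)/(10y)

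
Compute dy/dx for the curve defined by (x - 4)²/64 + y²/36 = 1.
Differentiate both sides with respect to x, treating y as y(x). By the chain rule, any term containing y contributes a factor of y' = dy/dx when we differentiate it.

Move every term to one side and write the relation as F(x, y) = 0. Term by term,
  d/dx[y^2/36] = y·y'/18
  d/dx[(x - 4)^2/64] = x/32 - 1/8
  d/dx[-1] = 0

The pieces without y' make up ∂F/∂x and the coefficient of y' is ∂F/∂y:
  ∂F/∂x = x/32 - 1/8,
  ∂F/∂y = y/18.

Since d/dx[F] = ∂F/∂x + (∂F/∂y)·y' = 0, solve for y':
  (∂F/∂y)·y' = -∂F/∂x
  dy/dx = -(∂F/∂x)/(∂F/∂y) = -(x/32 - 1/8)/(y/18)
        = -((x - 4)/32)/(y/18) = 9(4 - x)/(16y)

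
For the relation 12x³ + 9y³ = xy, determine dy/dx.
Differentiate the relation implicitly: treat y = y(x) and apply the chain rule, so every y-derivative picks up a y' = dy/dx factor.

With everything moved to the left-hand side, differentiate term by term:
  d/dx[12x^3] = 36x^2
  d/dx[-xy] = -x·y' - y
  d/dx[9y^3] = 27y^2·y'

Separating the contributions that come from x directly and those that come through y:
  without y':      36x^2 - y
  multiplying y':  -x + 27y^2

so (36x^2 - y) + (-x + 27y^2)·y' = 0, and therefore
  dy/dx = -(36x^2 - y)/(-x + 27y^2) = (36x^2 - y)/(x - 27y^2)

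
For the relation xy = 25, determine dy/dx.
Differentiate both sides with respect to x, treating y as y(x). By the chain rule, any term containing y contributes a factor of y' = dy/dx when we differentiate it.

Move every term to one side and write the relation as F(x, y) = 0. Term by term,
  d/dx[xy] = x·y' + y
  d/dx[-25] = 0

The pieces without y' make up ∂F/∂x and the coefficient of y' is ∂F/∂y:
  ∂F/∂x = y,
  ∂F/∂y = x.

Since d/dx[F] = ∂F/∂x + (∂F/∂y)·y' = 0, solve for y':
  (∂F/∂y)·y' = -∂F/∂x
  dy/dx = -(∂F/∂x)/(∂F/∂y) = -(y)/(x) = -y/x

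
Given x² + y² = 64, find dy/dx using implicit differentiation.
Differentiate both sides with respect to x, treating y as y(x). By the chain rule, any term containing y contributes a factor of y' = dy/dx when we differentiate it.

Move every term to one side and write the relation as F(x, y) = 0. Term by term,
  d/dx[x^2] = 2x
  d/dx[y^2] = 2y·y'
  d/dx[-64] = 0

The pieces without y' make up ∂F/∂x and the coefficient of y' is ∂F/∂y:
  ∂F/∂x = 2x,
  ∂F/∂y = 2y.

Since d/dx[F] = ∂F/∂x + (∂F/∂y)·y' = 0, solve for y':
  (∂F/∂y)·y' = -∂F/∂x
  dy/dx = -(∂F/∂x)/(∂F/∂y) = -(2x)/(2y) = -x/y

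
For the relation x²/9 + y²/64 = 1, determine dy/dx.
Differentiate both sides with respect to x, treating y as y(x). By the chain rule, any term containing y contributes a factor of y' = dy/dx when we differentiate it.

Move every term to one side and write the relation as F(x, y) = 0. Term by term,
  d/dx[x^2/9] = 2x/9
  d/dx[y^2/64] = y·y'/32
  d/dx[-1] = 0

The pieces without y' make up ∂F/∂x and the coefficient of y' is ∂F/∂y:
  ∂F/∂x = 2x/9,
  ∂F/∂y = y/32.

Since d/dx[F] = ∂F/∂x + (∂F/∂y)·y' = 0, solve for y':
  (∂F/∂y)·y' = -∂F/∂x
  dy/dx = -(∂F/∂x)/(∂F/∂y) = -(2x/9)/(y/32) = -64x/(9y)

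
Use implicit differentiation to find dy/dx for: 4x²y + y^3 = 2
Apply d/dx to both sides, remembering that y depends on x. Each occurrence of y therefore brings in a y' = dy/dx via the chain rule.

With F(x, y) equal to the left-hand side minus the right, differentiate F term by term:
  d/dx[4x^2y] = 4x^2·y' + 8xy
  d/dx[y^3] = 3y^2·y'
  d/dx[-2] = 0
Adding these up, d/dx[F] = 0 becomes
  (8xy) + (4x^2 + 3y^2)·y' = 0,
so isolating y',
  dy/dx = -(8xy)/(4x^2 + 3y^2) = -8xy/(4x^2 + 3y^2)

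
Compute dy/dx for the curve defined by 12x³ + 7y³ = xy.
Take d/dx of both sides. Since y is implicitly a function of x, the chain rule attaches a y' = dy/dx factor whenever we differentiate through y.

Set F(x, y) = (left side) − (right side), so the curve is F = 0. Differentiating each term of F:
  d/dx[12x^3] = 36x^2
  d/dx[-xy] = -x·y' - y
  d/dx[7y^3] = 21y^2·y'

Collecting, the y'-free part is the partial derivative in x and the y' coefficient is the partial derivative in y:
  ∂F/∂x = 36x^2 - y
  ∂F/∂y = -x + 21y^2

so d/dx[F(x, y(x))] = ∂F/∂x + (∂F/∂y)·y' = 0. Rearranging,
  dy/dx = -(∂F/∂x)/(∂F/∂y) = -(36x^2 - y)/(-x + 21y^2) = (36x^2 - y)/(x - 21y^2)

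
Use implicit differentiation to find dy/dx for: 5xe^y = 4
Differentiate the relation implicitly: treat y = y(x) and apply the chain rule, so every y-derivative picks up a y' = dy/dx factor.

With everything moved to the left-hand side, differentiate term by term:
  d/dx[5x·e^(y)] = 5x·y'·e^(y) + 5e^(y)
  d/dx[-4] = 0

Separating the contributions that come from x directly and those that come through y:
  without y':      5e^(y)
  multiplying y':  5x·e^(y)

so (5e^(y)) + (5x·e^(y))·y' = 0, and therefore
  dy/dx = -(5e^(y))/(5x·e^(y)) = -1/x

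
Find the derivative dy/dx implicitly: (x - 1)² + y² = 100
Take d/dx of both sides. Since y is implicitly a function of x, the chain rule attaches a y' = dy/dx factor whenever we differentiate through y.

Set F(x, y) = (left side) − (right side), so the curve is F = 0. Differentiating each term of F:
  d/dx[y^2] = 2y·y'
  d/dx[(x - 1)^2] = 2x - 2
  d/dx[-100] = 0

Collecting, the y'-free part is the partial derivative in x and the y' coefficient is the partial derivative in y:
  ∂F/∂x = 2x - 2
  ∂F/∂y = 2y

so d/dx[F(x, y(x))] = ∂F/∂x + (∂F/∂y)·y' = 0. Rearranging,
  dy/dx = -(∂F/∂x)/(∂F/∂y) = -(2x - 2)/(2y) = (1 - x)/y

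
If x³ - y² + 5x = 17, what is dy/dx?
Differentiate both sides with respect to x, treating y as y(x). By the chain rule, any term containing y contributes a factor of y' = dy/dx when we differentiate it.

Move every term to one side and write the relation as F(x, y) = 0. Term by term,
  d/dx[x^3] = 3x^2
  d/dx[5x] = 5
  d/dx[-y^2] = -2y·y'
  d/dx[-17] = 0

The pieces without y' make up ∂F/∂x and the coefficient of y' is ∂F/∂y:
  ∂F/∂x = 3x^2 + 5,
  ∂F/∂y = -2y.

Since d/dx[F] = ∂F/∂x + (∂F/∂y)·y' = 0, solve for y':
  (∂F/∂y)·y' = -∂F/∂x
  dy/dx = -(∂F/∂x)/(∂F/∂y) = -(3x^2 + 5)/(-2y) = (3x^2 + 5)/(2y)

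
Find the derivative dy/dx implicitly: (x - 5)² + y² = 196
Differentiate both sides with respect to x, treating y as y(x). By the chain rule, any term containing y contributes a factor of y' = dy/dx when we differentiate it.

Move every term to one side and write the relation as F(x, y) = 0. Term by term,
  d/dx[y^2] = 2y·y'
  d/dx[(x - 5)^2] = 2x - 10
  d/dx[-196] = 0

The pieces without y' make up ∂F/∂x and the coefficient of y' is ∂F/∂y:
  ∂F/∂x = 2x - 10,
  ∂F/∂y = 2y.

Since d/dx[F] = ∂F/∂x + (∂F/∂y)·y' = 0, solve for y':
  (∂F/∂y)·y' = -∂F/∂x
  dy/dx = -(∂F/∂x)/(∂F/∂y) = -(2x - 10)/(2y) = (5 - x)/y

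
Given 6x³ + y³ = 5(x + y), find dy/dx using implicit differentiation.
Apply d/dx to both sides, remembering that y depends on x. Each occurrence of y therefore brings in a y' = dy/dx via the chain rule.

With F(x, y) equal to the left-hand side minus the right, differentiate F term by term:
  d/dx[6x^3] = 18x^2
  d/dx[-5x] = -5
  d/dx[y^3] = 3y^2·y'
  d/dx[-5y] = -5·y'
Adding these up, d/dx[F] = 0 becomes
  (18x^2 - 5) + (3y^2 - 5)·y' = 0,
so isolating y',
  dy/dx = -(18x^2 - 5)/(3y^2 - 5) = (5 - 18x^2)/(3y^2 - 5)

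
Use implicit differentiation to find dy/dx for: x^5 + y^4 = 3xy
Apply d/dx to both sides, remembering that y depends on x. Each occurrence of y therefore brings in a y' = dy/dx via the chain rule.

With F(x, y) equal to the left-hand side minus the right, differentiate F term by term:
  d/dx[x^5] = 5x^4
  d/dx[-3xy] = -3x·y' - 3y
  d/dx[y^4] = 4y^3·y'
Adding these up, d/dx[F] = 0 becomes
  (5x^4 - 3y) + (-3x + 4y^3)·y' = 0,
so isolating y',
  dy/dx = -(5x^4 - 3y)/(-3x + 4y^3) = (5x^4 - 3y)/(3x - 4y^3)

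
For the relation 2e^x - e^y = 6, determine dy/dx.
Differentiate both sides with respect to x, treating y as y(x). By the chain rule, any term containing y contributes a factor of y' = dy/dx when we differentiate it.

Move every term to one side and write the relation as F(x, y) = 0. Term by term,
  d/dx[2e^(x)] = 2e^(x)
  d/dx[-e^(y)] = -y'·e^(y)
  d/dx[-6] = 0

The pieces without y' make up ∂F/∂x and the coefficient of y' is ∂F/∂y:
  ∂F/∂x = 2e^(x),
  ∂F/∂y = -e^(y).

Since d/dx[F] = ∂F/∂x + (∂F/∂y)·y' = 0, solve for y':
  (∂F/∂y)·y' = -∂F/∂x
  dy/dx = -(∂F/∂x)/(∂F/∂y) = -(2e^(x))/(-e^(y)) = 2e^(x - y)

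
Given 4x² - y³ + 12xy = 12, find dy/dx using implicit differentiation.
Differentiate the relation implicitly: treat y = y(x) and apply the chain rule, so every y-derivative picks up a y' = dy/dx factor.

With everything moved to the left-hand side, differentiate term by term:
  d/dx[4x^2] = 8x
  d/dx[12xy] = 12x·y' + 12y
  d/dx[-y^3] = -3y^2·y'
  d/dx[-12] = 0

Separating the contributions that come from x directly and those that come through y:
  without y':      8x + 12y
  multiplying y':  12x - 3y^2

so (8x + 12y) + (12x - 3y^2)·y' = 0, and therefore
  dy/dx = -(8x + 12y)/(12x - 3y^2) = 4(-2x - 3y)/(3(4x - y^2))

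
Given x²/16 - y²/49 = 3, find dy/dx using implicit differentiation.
Differentiate the relation implicitly: treat y = y(x) and apply the chain rule, so every y-derivative picks up a y' = dy/dx factor.

With everything moved to the left-hand side, differentiate term by term:
  d/dx[x^2/16] = x/8
  d/dx[-y^2/49] = -2y·y'/49
  d/dx[-3] = 0

Separating the contributions that come from x directly and those that come through y:
  without y':      x/8
  multiplying y':  -2y/49

so (x/8) + (-2y/49)·y' = 0, and therefore
  dy/dx = -(x/8)/(-2y/49) = 49x/(16y)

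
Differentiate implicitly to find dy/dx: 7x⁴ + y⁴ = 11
Differentiate both sides with respect to x, treating y as y(x). By the chain rule, any term containing y contributes a factor of y' = dy/dx when we differentiate it.

Move every term to one side and write the relation as F(x, y) = 0. Term by term,
  d/dx[7x^4] = 28x^3
  d/dx[y^4] = 4y^3·y'
  d/dx[-11] = 0

The pieces without y' make up ∂F/∂x and the coefficient of y' is ∂F/∂y:
  ∂F/∂x = 28x^3,
  ∂F/∂y = 4y^3.

Since d/dx[F] = ∂F/∂x + (∂F/∂y)·y' = 0, solve for y':
  (∂F/∂y)·y' = -∂F/∂x
  dy/dx = -(∂F/∂x)/(∂F/∂y) = -(28x^3)/(4y^3) = -7x^3/y^3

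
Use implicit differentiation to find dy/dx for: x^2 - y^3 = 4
Apply d/dx to both sides, remembering that y depends on x. Each occurrence of y therefore brings in a y' = dy/dx via the chain rule.

With F(x, y) equal to the left-hand side minus the right, differentiate F term by term:
  d/dx[x^2] = 2x
  d/dx[-y^3] = -3y^2·y'
  d/dx[-4] = 0
Adding these up, d/dx[F] = 0 becomes
  (2x) + (-3y^2)·y' = 0,
so isolating y',
  dy/dx = -(2x)/(-3y^2) = 2x/(3y^2)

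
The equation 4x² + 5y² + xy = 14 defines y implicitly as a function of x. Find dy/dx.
Differentiate the relation implicitly: treat y = y(x) and apply the chain rule, so every y-derivative picks up a y' = dy/dx factor.

With everything moved to the left-hand side, differentiate term by term:
  d/dx[4x^2] = 8x
  d/dx[xy] = x·y' + y
  d/dx[5y^2] = 10y·y'
  d/dx[-14] = 0

Separating the contributions that come from x directly and those that come through y:
  without y':      8x + y
  multiplying y':  x + 10y

so (8x + y) + (x + 10y)·y' = 0, and therefore
  dy/dx = -(8x + y)/(x + 10y) = (-8x - y)/(x + 10y)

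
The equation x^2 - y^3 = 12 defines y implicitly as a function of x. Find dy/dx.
Take d/dx of both sides. Since y is implicitly a function of x, the chain rule attaches a y' = dy/dx factor whenever we differentiate through y.

Set F(x, y) = (left side) − (right side), so the curve is F = 0. Differentiating each term of F:
  d/dx[x^2] = 2x
  d/dx[-y^3] = -3y^2·y'
  d/dx[-12] = 0

Collecting, the y'-free part is the partial derivative in x and the y' coefficient is the partial derivative in y:
  ∂F/∂x = 2x
  ∂F/∂y = -3y^2

so d/dx[F(x, y(x))] = ∂F/∂x + (∂F/∂y)·y' = 0. Rearranging,
  dy/dx = -(∂F/∂x)/(∂F/∂y) = -(2x)/(-3y^2) = 2x/(3y^2)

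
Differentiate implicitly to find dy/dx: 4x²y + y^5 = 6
Differentiate the relation implicitly: treat y = y(x) and apply the chain rule, so every y-derivative picks up a y' = dy/dx factor.

With everything moved to the left-hand side, differentiate term by term:
  d/dx[4x^2y] = 4x^2·y' + 8xy
  d/dx[y^5] = 5y^4·y'
  d/dx[-6] = 0

Separating the contributions that come from x directly and those that come through y:
  without y':      8xy
  multiplying y':  4x^2 + 5y^4

so (8xy) + (4x^2 + 5y^4)·y' = 0, and therefore
  dy/dx = -(8xy)/(4x^2 + 5y^4) = -8xy/(4x^2 + 5y^4)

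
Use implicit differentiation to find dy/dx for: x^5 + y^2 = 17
Apply d/dx to both sides, remembering that y depends on x. Each occurrence of y therefore brings in a y' = dy/dx via the chain rule.

With F(x, y) equal to the left-hand side minus the right, differentiate F term by term:
  d/dx[x^5] = 5x^4
  d/dx[y^2] = 2y·y'
  d/dx[-17] = 0
Adding these up, d/dx[F] = 0 becomes
  (5x^4) + (2y)·y' = 0,
so isolating y',
  dy/dx = -(5x^4)/(2y) = -5x^4/(2y)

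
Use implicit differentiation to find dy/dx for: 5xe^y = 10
Take d/dx of both sides. Since y is implicitly a function of x, the chain rule attaches a y' = dy/dx factor whenever we differentiate through y.

Set F(x, y) = (left side) − (right side), so the curve is F = 0. Differentiating each term of F:
  d/dx[5x·e^(y)] = 5x·y'·e^(y) + 5e^(y)
  d/dx[-10] = 0

Collecting, the y'-free part is the partial derivative in x and the y' coefficient is the partial derivative in y:
  ∂F/∂x = 5e^(y)
  ∂F/∂y = 5x·e^(y)

so d/dx[F(x, y(x))] = ∂F/∂x + (∂F/∂y)·y' = 0. Rearranging,
  dy/dx = -(∂F/∂x)/(∂F/∂y) = -(5e^(y))/(5x·e^(y)) = -1/x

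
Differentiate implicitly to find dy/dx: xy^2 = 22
Differentiate the relation implicitly: treat y = y(x) and apply the chain rule, so every y-derivative picks up a y' = dy/dx factor.

With everything moved to the left-hand side, differentiate term by term:
  d/dx[xy^2] = 2xy·y' + y^2
  d/dx[-22] = 0

Separating the contributions that come from x directly and those that come through y:
  without y':      y^2
  multiplying y':  2xy

so (y^2) + (2xy)·y' = 0, and therefore
  dy/dx = -(y^2)/(2xy) = -y/(2x)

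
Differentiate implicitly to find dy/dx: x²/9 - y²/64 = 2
Apply d/dx to both sides, remembering that y depends on x. Each occurrence of y therefore brings in a y' = dy/dx via the chain rule.

With F(x, y) equal to the left-hand side minus the right, differentiate F term by term:
  d/dx[x^2/9] = 2x/9
  d/dx[-y^2/64] = -y·y'/32
  d/dx[-2] = 0
Adding these up, d/dx[F] = 0 becomes
  (2x/9) + (-y/32)·y' = 0,
so isolating y',
  dy/dx = -(2x/9)/(-y/32) = 64x/(9y)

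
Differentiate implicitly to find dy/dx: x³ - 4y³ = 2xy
Differentiate the relation implicitly: treat y = y(x) and apply the chain rule, so every y-derivative picks up a y' = dy/dx factor.

With everything moved to the left-hand side, differentiate term by term:
  d/dx[x^3] = 3x^2
  d/dx[-2xy] = -2x·y' - 2y
  d/dx[-4y^3] = -12y^2·y'

Separating the contributions that come from x directly and those that come through y:
  without y':      3x^2 - 2y
  multiplying y':  -2x - 12y^2

so (3x^2 - 2y) + (-2x - 12y^2)·y' = 0, and therefore
  dy/dx = -(3x^2 - 2y)/(-2x - 12y^2) = (3x^2/2 - y)/(x + 6y^2)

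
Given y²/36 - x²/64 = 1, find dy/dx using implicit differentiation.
Take d/dx of both sides. Since y is implicitly a function of x, the chain rule attaches a y' = dy/dx factor whenever we differentiate through y.

Set F(x, y) = (left side) − (right side), so the curve is F = 0. Differentiating each term of F:
  d/dx[-x^2/64] = -x/32
  d/dx[y^2/36] = y·y'/18
  d/dx[-1] = 0

Collecting, the y'-free part is the partial derivative in x and the y' coefficient is the partial derivative in y:
  ∂F/∂x = -x/32
  ∂F/∂y = y/18

so d/dx[F(x, y(x))] = ∂F/∂x + (∂F/∂y)·y' = 0. Rearranging,
  dy/dx = -(∂F/∂x)/(∂F/∂y) = -(-x/32)/(y/18) = 9x/(16y)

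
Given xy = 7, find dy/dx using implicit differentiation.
Apply d/dx to both sides, remembering that y depends on x. Each occurrence of y therefore brings in a y' = dy/dx via the chain rule.

With F(x, y) equal to the left-hand side minus the right, differentiate F term by term:
  d/dx[xy] = x·y' + y
  d/dx[-7] = 0
Adding these up, d/dx[F] = 0 becomes
  (y) + (x)·y' = 0,
so isolating y',
  dy/dx = -(y)/(x) = -y/x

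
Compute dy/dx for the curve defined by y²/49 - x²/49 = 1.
Take d/dx of both sides. Since y is implicitly a function of x, the chain rule attaches a y' = dy/dx factor whenever we differentiate through y.

Set F(x, y) = (left side) − (right side), so the curve is F = 0. Differentiating each term of F:
  d/dx[-x^2/49] = -2x/49
  d/dx[y^2/49] = 2y·y'/49
  d/dx[-1] = 0

Collecting, the y'-free part is the partial derivative in x and the y' coefficient is the partial derivative in y:
  ∂F/∂x = -2x/49
  ∂F/∂y = 2y/49

so d/dx[F(x, y(x))] = ∂F/∂x + (∂F/∂y)·y' = 0. Rearranging,
  dy/dx = -(∂F/∂x)/(∂F/∂y) = -(-2x/49)/(2y/49) = x/y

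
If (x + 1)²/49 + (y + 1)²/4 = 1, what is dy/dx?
Take d/dx of both sides. Since y is implicitly a function of x, the chain rule attaches a y' = dy/dx factor whenever we differentiate through y.

Set F(x, y) = (left side) − (right side), so the curve is F = 0. Differentiating each term of F:
  d/dx[(x + 1)^2/49] = 2x/49 + 2/49
  d/dx[(y + 1)^2/4] = y'(y + 1)/2
  d/dx[-1] = 0

Collecting, the y'-free part is the partial derivative in x and the y' coefficient is the partial derivative in y:
  ∂F/∂x = 2x/49 + 2/49
  ∂F/∂y = y/2 + 1/2

so d/dx[F(x, y(x))] = ∂F/∂x + (∂F/∂y)·y' = 0. Rearranging,
  dy/dx = -(∂F/∂x)/(∂F/∂y) = -(2x/49 + 2/49)/(y/2 + 1/2)
        = -(2(x + 1)/49)/((y + 1)/2) = 4(-x - 1)/(49(y + 1))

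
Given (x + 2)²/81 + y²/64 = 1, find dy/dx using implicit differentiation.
Differentiate the relation implicitly: treat y = y(x) and apply the chain rule, so every y-derivative picks up a y' = dy/dx factor.

With everything moved to the left-hand side, differentiate term by term:
  d/dx[y^2/64] = y·y'/32
  d/dx[(x + 2)^2/81] = 2x/81 + 4/81
  d/dx[-1] = 0

Separating the contributions that come from x directly and those that come through y:
  without y':      2x/81 + 4/81
  multiplying y':  y/32

so (2x/81 + 4/81) + (y/32)·y' = 0, and therefore
  dy/dx = -(2x/81 + 4/81)/(y/32)
        = -(2(x + 2)/81)/(y/32) = 64(-x - 2)/(81y)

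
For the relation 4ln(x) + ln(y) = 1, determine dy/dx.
Differentiate both sides with respect to x, treating y as y(x). By the chain rule, any term containing y contributes a factor of y' = dy/dx when we differentiate it.

Move every term to one side and write the relation as F(x, y) = 0. Term by term,
  d/dx[4ln(x)] = 4/x
  d/dx[ln(y)] = y'/y
  d/dx[-1] = 0

The pieces without y' make up ∂F/∂x and the coefficient of y' is ∂F/∂y:
  ∂F/∂x = 4/x,
  ∂F/∂y = 1/y.

Since d/dx[F] = ∂F/∂x + (∂F/∂y)·y' = 0, solve for y':
  (∂F/∂y)·y' = -∂F/∂x
  dy/dx = -(∂F/∂x)/(∂F/∂y) = -(4/x)/(1/y) = -4y/x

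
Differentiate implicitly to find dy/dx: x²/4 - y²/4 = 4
Differentiate both sides with respect to x, treating y as y(x). By the chain rule, any term containing y contributes a factor of y' = dy/dx when we differentiate it.

Move every term to one side and write the relation as F(x, y) = 0. Term by term,
  d/dx[x^2/4] = x/2
  d/dx[-y^2/4] = -y·y'/2
  d/dx[-4] = 0

The pieces without y' make up ∂F/∂x and the coefficient of y' is ∂F/∂y:
  ∂F/∂x = x/2,
  ∂F/∂y = -y/2.

Since d/dx[F] = ∂F/∂x + (∂F/∂y)·y' = 0, solve for y':
  (∂F/∂y)·y' = -∂F/∂x
  dy/dx = -(∂F/∂x)/(∂F/∂y) = -(x/2)/(-y/2) = x/y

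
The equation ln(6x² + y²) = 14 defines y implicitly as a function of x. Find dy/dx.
Differentiate the relation implicitly: treat y = y(x) and apply the chain rule, so every y-derivative picks up a y' = dy/dx factor.

With everything moved to the left-hand side, differentiate term by term:
  d/dx[ln(6x^2 + y^2)] = (12x + 2y·y')/(6x^2 + y^2)
  d/dx[-14] = 0

Separating the contributions that come from x directly and those that come through y:
  without y':      12x/(6x^2 + y^2)
  multiplying y':  2y/(6x^2 + y^2)

so (12x/(6x^2 + y^2)) + (2y/(6x^2 + y^2))·y' = 0, and therefore
  dy/dx = -(12x/(6x^2 + y^2))/(2y/(6x^2 + y^2)) = -6x/y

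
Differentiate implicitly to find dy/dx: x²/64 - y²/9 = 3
Apply d/dx to both sides, remembering that y depends on x. Each occurrence of y therefore brings in a y' = dy/dx via the chain rule.

With F(x, y) equal to the left-hand side minus the right, differentiate F term by term:
  d/dx[x^2/64] = x/32
  d/dx[-y^2/9] = -2y·y'/9
  d/dx[-3] = 0
Adding these up, d/dx[F] = 0 becomes
  (x/32) + (-2y/9)·y' = 0,
so isolating y',
  dy/dx = -(x/32)/(-2y/9) = 9x/(64y)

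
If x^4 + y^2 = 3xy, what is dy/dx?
Differentiate both sides with respect to x, treating y as y(x). By the chain rule, any term containing y contributes a factor of y' = dy/dx when we differentiate it.

Move every term to one side and write the relation as F(x, y) = 0. Term by term,
  d/dx[x^4] = 4x^3
  d/dx[-3xy] = -3x·y' - 3y
  d/dx[y^2] = 2y·y'

The pieces without y' make up ∂F/∂x and the coefficient of y' is ∂F/∂y:
  ∂F/∂x = 4x^3 - 3y,
  ∂F/∂y = -3x + 2y.

Since d/dx[F] = ∂F/∂x + (∂F/∂y)·y' = 0, solve for y':
  (∂F/∂y)·y' = -∂F/∂x
  dy/dx = -(∂F/∂x)/(∂F/∂y) = -(4x^3 - 3y)/(-3x + 2y) = (4x^3 - 3y)/(3x - 2y)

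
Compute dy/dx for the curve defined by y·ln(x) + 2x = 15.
Take d/dx of both sides. Since y is implicitly a function of x, the chain rule attaches a y' = dy/dx factor whenever we differentiate through y.

Set F(x, y) = (left side) − (right side), so the curve is F = 0. Differentiating each term of F:
  d/dx[2x] = 2
  d/dx[y·ln(x)] = y'·ln(x) + y/x
  d/dx[-15] = 0

Collecting, the y'-free part is the partial derivative in x and the y' coefficient is the partial derivative in y:
  ∂F/∂x = 2 + y/x
  ∂F/∂y = ln(x)

so d/dx[F(x, y(x))] = ∂F/∂x + (∂F/∂y)·y' = 0. Rearranging,
  dy/dx = -(∂F/∂x)/(∂F/∂y) = -(2 + y/x)/(ln(x))
        = -((2x + y)/x)/(ln(x)) = (-2x - y)/(x·ln(x))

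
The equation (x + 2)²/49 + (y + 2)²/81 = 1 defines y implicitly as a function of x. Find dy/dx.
Apply d/dx to both sides, remembering that y depends on x. Each occurrence of y therefore brings in a y' = dy/dx via the chain rule.

With F(x, y) equal to the left-hand side minus the right, differentiate F term by term:
  d/dx[(x + 2)^2/49] = 2x/49 + 4/49
  d/dx[(y + 2)^2/81] = 2·y'(y + 2)/81
  d/dx[-1] = 0
Adding these up, d/dx[F] = 0 becomes
  (2x/49 + 4/49) + (2y/81 + 4/81)·y' = 0,
so isolating y',
  dy/dx = -(2x/49 + 4/49)/(2y/81 + 4/81)
        = -(2(x + 2)/49)/(2(y + 2)/81) = 81(-x - 2)/(49(y + 2))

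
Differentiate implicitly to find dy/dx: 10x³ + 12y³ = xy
Take d/dx of both sides. Since y is implicitly a function of x, the chain rule attaches a y' = dy/dx factor whenever we differentiate through y.

Set F(x, y) = (left side) − (right side), so the curve is F = 0. Differentiating each term of F:
  d/dx[10x^3] = 30x^2
  d/dx[-xy] = -x·y' - y
  d/dx[12y^3] = 36y^2·y'

Collecting, the y'-free part is the partial derivative in x and the y' coefficient is the partial derivative in y:
  ∂F/∂x = 30x^2 - y
  ∂F/∂y = -x + 36y^2

so d/dx[F(x, y(x))] = ∂F/∂x + (∂F/∂y)·y' = 0. Rearranging,
  dy/dx = -(∂F/∂x)/(∂F/∂y) = -(30x^2 - y)/(-x + 36y^2) = (30x^2 - y)/(x - 36y^2)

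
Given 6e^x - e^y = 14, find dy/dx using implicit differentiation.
Apply d/dx to both sides, remembering that y depends on x. Each occurrence of y therefore brings in a y' = dy/dx via the chain rule.

With F(x, y) equal to the left-hand side minus the right, differentiate F term by term:
  d/dx[6e^(x)] = 6e^(x)
  d/dx[-e^(y)] = -y'·e^(y)
  d/dx[-14] = 0
Adding these up, d/dx[F] = 0 becomes
  (6e^(x)) + (-e^(y))·y' = 0,
so isolating y',
  dy/dx = -(6e^(x))/(-e^(y)) = 6e^(x - y)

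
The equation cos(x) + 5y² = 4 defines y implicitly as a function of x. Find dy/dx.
Take d/dx of both sides. Since y is implicitly a function of x, the chain rule attaches a y' = dy/dx factor whenever we differentiate through y.

Set F(x, y) = (left side) − (right side), so the curve is F = 0. Differentiating each term of F:
  d/dx[5y^2] = 10y·y'
  d/dx[cos(x)] = -sin(x)
  d/dx[-4] = 0

Collecting, the y'-free part is the partial derivative in x and the y' coefficient is the partial derivative in y:
  ∂F/∂x = -sin(x)
  ∂F/∂y = 10y

so d/dx[F(x, y(x))] = ∂F/∂x + (∂F/∂y)·y' = 0. Rearranging,
  dy/dx = -(∂F/∂x)/(∂F/∂y) = -(-sin(x))/(10y) = sin(x)/(10y)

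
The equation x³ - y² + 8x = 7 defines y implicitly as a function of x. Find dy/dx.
Differentiate both sides with respect to x, treating y as y(x). By the chain rule, any term containing y contributes a factor of y' = dy/dx when we differentiate it.

Move every term to one side and write the relation as F(x, y) = 0. Term by term,
  d/dx[x^3] = 3x^2
  d/dx[8x] = 8
  d/dx[-y^2] = -2y·y'
  d/dx[-7] = 0

The pieces without y' make up ∂F/∂x and the coefficient of y' is ∂F/∂y:
  ∂F/∂x = 3x^2 + 8,
  ∂F/∂y = -2y.

Since d/dx[F] = ∂F/∂x + (∂F/∂y)·y' = 0, solve for y':
  (∂F/∂y)·y' = -∂F/∂x
  dy/dx = -(∂F/∂x)/(∂F/∂y) = -(3x^2 + 8)/(-2y) = (3x^2 + 8)/(2y)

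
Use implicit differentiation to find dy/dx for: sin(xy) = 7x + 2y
Differentiate the relation implicitly: treat y = y(x) and apply the chain rule, so every y-derivative picks up a y' = dy/dx factor.

With everything moved to the left-hand side, differentiate term by term:
  d/dx[-7x] = -7
  d/dx[-2y] = -2·y'
  d/dx[sin(xy)] = (x·y' + y)·cos(xy)

Separating the contributions that come from x directly and those that come through y:
  without y':      y·cos(xy) - 7
  multiplying y':  x·cos(xy) - 2

so (y·cos(xy) - 7) + (x·cos(xy) - 2)·y' = 0, and therefore
  dy/dx = -(y·cos(xy) - 7)/(x·cos(xy) - 2) = (-y·cos(xy) + 7)/(x·cos(xy) - 2)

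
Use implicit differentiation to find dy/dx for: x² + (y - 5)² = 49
Take d/dx of both sides. Since y is implicitly a function of x, the chain rule attaches a y' = dy/dx factor whenever we differentiate through y.

Set F(x, y) = (left side) − (right side), so the curve is F = 0. Differentiating each term of F:
  d/dx[x^2] = 2x
  d/dx[(y - 5)^2] = 2·y'(y - 5)
  d/dx[-49] = 0

Collecting, the y'-free part is the partial derivative in x and the y' coefficient is the partial derivative in y:
  ∂F/∂x = 2x
  ∂F/∂y = 2y - 10

so d/dx[F(x, y(x))] = ∂F/∂x + (∂F/∂y)·y' = 0. Rearranging,
  dy/dx = -(∂F/∂x)/(∂F/∂y) = -(2x)/(2y - 10) = -x/(y - 5)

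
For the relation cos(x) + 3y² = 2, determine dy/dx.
Take d/dx of both sides. Since y is implicitly a function of x, the chain rule attaches a y' = dy/dx factor whenever we differentiate through y.

Set F(x, y) = (left side) − (right side), so the curve is F = 0. Differentiating each term of F:
  d/dx[3y^2] = 6y·y'
  d/dx[cos(x)] = -sin(x)
  d/dx[-2] = 0

Collecting, the y'-free part is the partial derivative in x and the y' coefficient is the partial derivative in y:
  ∂F/∂x = -sin(x)
  ∂F/∂y = 6y

so d/dx[F(x, y(x))] = ∂F/∂x + (∂F/∂y)·y' = 0. Rearranging,
  dy/dx = -(∂F/∂x)/(∂F/∂y) = -(-sin(x))/(6y) = sin(x)/(6y)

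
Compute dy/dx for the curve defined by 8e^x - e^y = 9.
Take d/dx of both sides. Since y is implicitly a function of x, the chain rule attaches a y' = dy/dx factor whenever we differentiate through y.

Set F(x, y) = (left side) − (right side), so the curve is F = 0. Differentiating each term of F:
  d/dx[8e^(x)] = 8e^(x)
  d/dx[-e^(y)] = -y'·e^(y)
  d/dx[-9] = 0

Collecting, the y'-free part is the partial derivative in x and the y' coefficient is the partial derivative in y:
  ∂F/∂x = 8e^(x)
  ∂F/∂y = -e^(y)

so d/dx[F(x, y(x))] = ∂F/∂x + (∂F/∂y)·y' = 0. Rearranging,
  dy/dx = -(∂F/∂x)/(∂F/∂y) = -(8e^(x))/(-e^(y)) = 8e^(x - y)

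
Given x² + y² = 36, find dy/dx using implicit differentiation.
Differentiate both sides with respect to x, treating y as y(x). By the chain rule, any term containing y contributes a factor of y' = dy/dx when we differentiate it.

Move every term to one side and write the relation as F(x, y) = 0. Term by term,
  d/dx[x^2] = 2x
  d/dx[y^2] = 2y·y'
  d/dx[-36] = 0

The pieces without y' make up ∂F/∂x and the coefficient of y' is ∂F/∂y:
  ∂F/∂x = 2x,
  ∂F/∂y = 2y.

Since d/dx[F] = ∂F/∂x + (∂F/∂y)·y' = 0, solve for y':
  (∂F/∂y)·y' = -∂F/∂x
  dy/dx = -(∂F/∂x)/(∂F/∂y) = -(2x)/(2y) = -x/y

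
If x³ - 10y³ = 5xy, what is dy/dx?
Differentiate the relation implicitly: treat y = y(x) and apply the chain rule, so every y-derivative picks up a y' = dy/dx factor.

With everything moved to the left-hand side, differentiate term by term:
  d/dx[x^3] = 3x^2
  d/dx[-5xy] = -5x·y' - 5y
  d/dx[-10y^3] = -30y^2·y'

Separating the contributions that come from x directly and those that come through y:
  without y':      3x^2 - 5y
  multiplying y':  -5x - 30y^2

so (3x^2 - 5y) + (-5x - 30y^2)·y' = 0, and therefore
  dy/dx = -(3x^2 - 5y)/(-5x - 30y^2) = (3x^2/5 - y)/(x + 6y^2)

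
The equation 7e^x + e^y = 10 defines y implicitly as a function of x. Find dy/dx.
Differentiate both sides with respect to x, treating y as y(x). By the chain rule, any term containing y contributes a factor of y' = dy/dx when we differentiate it.

Move every term to one side and write the relation as F(x, y) = 0. Term by term,
  d/dx[7e^(x)] = 7e^(x)
  d/dx[e^(y)] = y'·e^(y)
  d/dx[-10] = 0

The pieces without y' make up ∂F/∂x and the coefficient of y' is ∂F/∂y:
  ∂F/∂x = 7e^(x),
  ∂F/∂y = e^(y).

Since d/dx[F] = ∂F/∂x + (∂F/∂y)·y' = 0, solve for y':
  (∂F/∂y)·y' = -∂F/∂x
  dy/dx = -(∂F/∂x)/(∂F/∂y) = -(7e^(x))/(e^(y)) = -7e^(x - y)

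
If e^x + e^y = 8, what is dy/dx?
Take d/dx of both sides. Since y is implicitly a function of x, the chain rule attaches a y' = dy/dx factor whenever we differentiate through y.

Set F(x, y) = (left side) − (right side), so the curve is F = 0. Differentiating each term of F:
  d/dx[e^(x)] = e^(x)
  d/dx[e^(y)] = y'·e^(y)
  d/dx[-8] = 0

Collecting, the y'-free part is the partial derivative in x and the y' coefficient is the partial derivative in y:
  ∂F/∂x = e^(x)
  ∂F/∂y = e^(y)

so d/dx[F(x, y(x))] = ∂F/∂x + (∂F/∂y)·y' = 0. Rearranging,
  dy/dx = -(∂F/∂x)/(∂F/∂y) = -(e^(x))/(e^(y)) = -e^(x - y)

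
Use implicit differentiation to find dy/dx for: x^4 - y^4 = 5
Take d/dx of both sides. Since y is implicitly a function of x, the chain rule attaches a y' = dy/dx factor whenever we differentiate through y.

Set F(x, y) = (left side) − (right side), so the curve is F = 0. Differentiating each term of F:
  d/dx[x^4] = 4x^3
  d/dx[-y^4] = -4y^3·y'
  d/dx[-5] = 0

Collecting, the y'-free part is the partial derivative in x and the y' coefficient is the partial derivative in y:
  ∂F/∂x = 4x^3
  ∂F/∂y = -4y^3

so d/dx[F(x, y(x))] = ∂F/∂x + (∂F/∂y)·y' = 0. Rearranging,
  dy/dx = -(∂F/∂x)/(∂F/∂y) = -(4x^3)/(-4y^3) = x^3/y^3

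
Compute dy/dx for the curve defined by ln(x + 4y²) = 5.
Differentiate both sides with respect to x, treating y as y(x). By the chain rule, any term containing y contributes a factor of y' = dy/dx when we differentiate it.

Move every term to one side and write the relation as F(x, y) = 0. Term by term,
  d/dx[ln(x + 4y^2)] = (8y·y' + 1)/(x + 4y^2)
  d/dx[-5] = 0

The pieces without y' make up ∂F/∂x and the coefficient of y' is ∂F/∂y:
  ∂F/∂x = 1/(x + 4y^2),
  ∂F/∂y = 8y/(x + 4y^2).

Since d/dx[F] = ∂F/∂x + (∂F/∂y)·y' = 0, solve for y':
  (∂F/∂y)·y' = -∂F/∂x
  dy/dx = -(∂F/∂x)/(∂F/∂y) = -(1/(x + 4y^2))/(8y/(x + 4y^2)) = -1/(8y)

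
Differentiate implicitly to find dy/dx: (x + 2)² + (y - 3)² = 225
Differentiate both sides with respect to x, treating y as y(x). By the chain rule, any term containing y contributes a factor of y' = dy/dx when we differentiate it.

Move every term to one side and write the relation as F(x, y) = 0. Term by term,
  d/dx[(x + 2)^2] = 2x + 4
  d/dx[(y - 3)^2] = 2·y'(y - 3)
  d/dx[-225] = 0

The pieces without y' make up ∂F/∂x and the coefficient of y' is ∂F/∂y:
  ∂F/∂x = 2x + 4,
  ∂F/∂y = 2y - 6.

Since d/dx[F] = ∂F/∂x + (∂F/∂y)·y' = 0, solve for y':
  (∂F/∂y)·y' = -∂F/∂x
  dy/dx = -(∂F/∂x)/(∂F/∂y) = -(2x + 4)/(2y - 6) = (-x - 2)/(y - 3)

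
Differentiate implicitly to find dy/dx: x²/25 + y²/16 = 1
Differentiate both sides with respect to x, treating y as y(x). By the chain rule, any term containing y contributes a factor of y' = dy/dx when we differentiate it.

Move every term to one side and write the relation as F(x, y) = 0. Term by term,
  d/dx[x^2/25] = 2x/25
  d/dx[y^2/16] = y·y'/8
  d/dx[-1] = 0

The pieces without y' make up ∂F/∂x and the coefficient of y' is ∂F/∂y:
  ∂F/∂x = 2x/25,
  ∂F/∂y = y/8.

Since d/dx[F] = ∂F/∂x + (∂F/∂y)·y' = 0, solve for y':
  (∂F/∂y)·y' = -∂F/∂x
  dy/dx = -(∂F/∂x)/(∂F/∂y) = -(2x/25)/(y/8) = -16x/(25y)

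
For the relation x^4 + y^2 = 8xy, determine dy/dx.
Differentiate both sides with respect to x, treating y as y(x). By the chain rule, any term containing y contributes a factor of y' = dy/dx when we differentiate it.

Move every term to one side and write the relation as F(x, y) = 0. Term by term,
  d/dx[x^4] = 4x^3
  d/dx[-8xy] = -8x·y' - 8y
  d/dx[y^2] = 2y·y'

The pieces without y' make up ∂F/∂x and the coefficient of y' is ∂F/∂y:
  ∂F/∂x = 4x^3 - 8y,
  ∂F/∂y = -8x + 2y.

Since d/dx[F] = ∂F/∂x + (∂F/∂y)·y' = 0, solve for y':
  (∂F/∂y)·y' = -∂F/∂x
  dy/dx = -(∂F/∂x)/(∂F/∂y) = -(4x^3 - 8y)/(-8x + 2y) = 2(x^3 - 2y)/(4x - y)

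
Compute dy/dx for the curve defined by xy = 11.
Take d/dx of both sides. Since y is implicitly a function of x, the chain rule attaches a y' = dy/dx factor whenever we differentiate through y.

Set F(x, y) = (left side) − (right side), so the curve is F = 0. Differentiating each term of F:
  d/dx[xy] = x·y' + y
  d/dx[-11] = 0

Collecting, the y'-free part is the partial derivative in x and the y' coefficient is the partial derivative in y:
  ∂F/∂x = y
  ∂F/∂y = x

so d/dx[F(x, y(x))] = ∂F/∂x + (∂F/∂y)·y' = 0. Rearranging,
  dy/dx = -(∂F/∂x)/(∂F/∂y) = -(y)/(x) = -y/x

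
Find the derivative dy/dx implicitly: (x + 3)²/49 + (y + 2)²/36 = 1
Differentiate both sides with respect to x, treating y as y(x). By the chain rule, any term containing y contributes a factor of y' = dy/dx when we differentiate it.

Move every term to one side and write the relation as F(x, y) = 0. Term by term,
  d/dx[(x + 3)^2/49] = 2x/49 + 6/49
  d/dx[(y + 2)^2/36] = y'(y + 2)/18
  d/dx[-1] = 0

The pieces without y' make up ∂F/∂x and the coefficient of y' is ∂F/∂y:
  ∂F/∂x = 2x/49 + 6/49,
  ∂F/∂y = y/18 + 1/9.

Since d/dx[F] = ∂F/∂x + (∂F/∂y)·y' = 0, solve for y':
  (∂F/∂y)·y' = -∂F/∂x
  dy/dx = -(∂F/∂x)/(∂F/∂y) = -(2x/49 + 6/49)/(y/18 + 1/9)
        = -(2(x + 3)/49)/((y + 2)/18) = 36(-x - 3)/(49(y + 2))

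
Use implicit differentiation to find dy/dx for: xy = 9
Take d/dx of both sides. Since y is implicitly a function of x, the chain rule attaches a y' = dy/dx factor whenever we differentiate through y.

Set F(x, y) = (left side) − (right side), so the curve is F = 0. Differentiating each term of F:
  d/dx[xy] = x·y' + y
  d/dx[-9] = 0

Collecting, the y'-free part is the partial derivative in x and the y' coefficient is the partial derivative in y:
  ∂F/∂x = y
  ∂F/∂y = x

so d/dx[F(x, y(x))] = ∂F/∂x + (∂F/∂y)·y' = 0. Rearranging,
  dy/dx = -(∂F/∂x)/(∂F/∂y) = -(y)/(x) = -y/x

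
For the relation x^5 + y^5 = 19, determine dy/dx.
Differentiate both sides with respect to x, treating y as y(x). By the chain rule, any term containing y contributes a factor of y' = dy/dx when we differentiate it.

Move every term to one side and write the relation as F(x, y) = 0. Term by term,
  d/dx[x^5] = 5x^4
  d/dx[y^5] = 5y^4·y'
  d/dx[-19] = 0

The pieces without y' make up ∂F/∂x and the coefficient of y' is ∂F/∂y:
  ∂F/∂x = 5x^4,
  ∂F/∂y = 5y^4.

Since d/dx[F] = ∂F/∂x + (∂F/∂y)·y' = 0, solve for y':
  (∂F/∂y)·y' = -∂F/∂x
  dy/dx = -(∂F/∂x)/(∂F/∂y) = -(5x^4)/(5y^4) = -x^4/y^4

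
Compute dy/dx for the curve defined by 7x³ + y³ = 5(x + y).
Differentiate both sides with respect to x, treating y as y(x). By the chain rule, any term containing y contributes a factor of y' = dy/dx when we differentiate it.

Move every term to one side and write the relation as F(x, y) = 0. Term by term,
  d/dx[7x^3] = 21x^2
  d/dx[-5x] = -5
  d/dx[y^3] = 3y^2·y'
  d/dx[-5y] = -5·y'

The pieces without y' make up ∂F/∂x and the coefficient of y' is ∂F/∂y:
  ∂F/∂x = 21x^2 - 5,
  ∂F/∂y = 3y^2 - 5.

Since d/dx[F] = ∂F/∂x + (∂F/∂y)·y' = 0, solve for y':
  (∂F/∂y)·y' = -∂F/∂x
  dy/dx = -(∂F/∂x)/(∂F/∂y) = -(21x^2 - 5)/(3y^2 - 5) = (5 - 21x^2)/(3y^2 - 5)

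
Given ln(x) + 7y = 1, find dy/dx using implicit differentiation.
Apply d/dx to both sides, remembering that y depends on x. Each occurrence of y therefore brings in a y' = dy/dx via the chain rule.

With F(x, y) equal to the left-hand side minus the right, differentiate F term by term:
  d/dx[7y] = 7·y'
  d/dx[ln(x)] = 1/x
  d/dx[-1] = 0
Adding these up, d/dx[F] = 0 becomes
  (1/x) + (7)·y' = 0,
so isolating y',
  dy/dx = -(1/x)/(7) = -1/(7x)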